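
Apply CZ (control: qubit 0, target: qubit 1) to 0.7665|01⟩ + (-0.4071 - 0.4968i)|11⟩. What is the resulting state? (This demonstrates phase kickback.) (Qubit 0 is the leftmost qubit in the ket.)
0.7665|01⟩ + (0.4071 + 0.4968i)|11⟩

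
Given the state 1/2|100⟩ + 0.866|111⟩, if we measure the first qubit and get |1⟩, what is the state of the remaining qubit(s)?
0.5|00⟩ + 0.866|11⟩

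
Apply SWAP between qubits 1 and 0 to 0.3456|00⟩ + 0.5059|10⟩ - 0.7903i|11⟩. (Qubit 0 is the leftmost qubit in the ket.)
0.3456|00⟩ + 0.5059|01⟩ - 0.7903i|11⟩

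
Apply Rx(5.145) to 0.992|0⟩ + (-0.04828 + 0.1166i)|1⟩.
(-0.7728 + 0.02602i)|0⟩ + (0.04067 - 0.6328i)|1⟩

Rx(5.145) = [[cos(θ/2), −i·sin(θ/2)], [−i·sin(θ/2), cos(θ/2)]]; θ = 5.145, cos(θ/2) ≈ -0.84239, sin(θ/2) ≈ 0.538868.
With a = amp(|0⟩) = 0.992 and b = amp(|1⟩) = (-0.04828 + 0.1166i):
new amp(|0⟩) = (-0.84239)·a + (-0.538868i)·b = (-0.7728 + 0.02602i)
new amp(|1⟩) = (-0.538868i)·a + (-0.84239)·b = (0.04067 - 0.6328i)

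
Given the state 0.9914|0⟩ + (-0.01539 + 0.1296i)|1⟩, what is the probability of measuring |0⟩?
0.9829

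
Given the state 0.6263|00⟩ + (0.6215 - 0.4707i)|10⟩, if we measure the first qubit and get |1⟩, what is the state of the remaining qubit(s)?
(0.7972 - 0.6037i)|0⟩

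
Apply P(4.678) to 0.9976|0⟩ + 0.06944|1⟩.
0.9976|0⟩ + (-0.002388 - 0.0694i)|1⟩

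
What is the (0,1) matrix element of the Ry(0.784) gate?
-0.382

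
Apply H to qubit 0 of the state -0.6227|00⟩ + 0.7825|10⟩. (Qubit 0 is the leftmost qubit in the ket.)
0.113|00⟩ - 0.9936|10⟩

H on qubit 0 mixes each pair of kets that differ only in qubit 0: amplitudes (a, b) of (|…0…⟩, |…1…⟩) become ((a + b)/√2, (a − b)/√2). Kets absent from the input have amplitude 0.
(|00⟩, |10⟩): (a, b) = (-0.6227, 0.7825) → (0.113, -0.9936)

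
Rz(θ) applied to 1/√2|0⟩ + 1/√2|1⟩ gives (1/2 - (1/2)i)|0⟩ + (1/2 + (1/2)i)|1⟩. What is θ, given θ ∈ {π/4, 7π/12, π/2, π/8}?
π/2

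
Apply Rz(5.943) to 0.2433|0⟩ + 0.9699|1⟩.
(-0.2398 - 0.04118i)|0⟩ + (-0.9559 + 0.1642i)|1⟩

Rz(5.943) = [[e^(−iθ/2), 0], [0, e^(iθ/2)]] with e^(±iθ/2) = cos(θ/2) ± i·sin(θ/2); θ = 5.943, cos(θ/2) ≈ -0.985569, sin(θ/2) ≈ 0.169274.
With a = amp(|0⟩) = 0.2433 and b = amp(|1⟩) = 0.9699:
new amp(|0⟩) = (-0.985569 - 0.169274i)·a = (-0.2398 - 0.04118i)
new amp(|1⟩) = (-0.985569 + 0.169274i)·b = (-0.9559 + 0.1642i)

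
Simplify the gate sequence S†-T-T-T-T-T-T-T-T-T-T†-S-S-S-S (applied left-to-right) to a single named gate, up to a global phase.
S†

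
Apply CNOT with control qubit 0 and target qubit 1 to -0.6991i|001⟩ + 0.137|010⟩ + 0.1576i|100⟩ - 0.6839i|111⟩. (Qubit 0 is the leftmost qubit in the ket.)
-0.6991i|001⟩ + 0.137|010⟩ - 0.6839i|101⟩ + 0.1576i|110⟩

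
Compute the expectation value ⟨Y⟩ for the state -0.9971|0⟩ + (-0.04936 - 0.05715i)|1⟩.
0.114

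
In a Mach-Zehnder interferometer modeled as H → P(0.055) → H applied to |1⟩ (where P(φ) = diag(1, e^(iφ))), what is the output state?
(0.0007561 - 0.02749i)|0⟩ + (0.9992 + 0.02749i)|1⟩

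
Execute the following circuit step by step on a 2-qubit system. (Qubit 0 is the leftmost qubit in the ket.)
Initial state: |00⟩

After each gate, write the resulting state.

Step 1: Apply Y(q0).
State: i|10⟩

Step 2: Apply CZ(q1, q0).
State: i|10⟩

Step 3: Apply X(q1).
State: i|11⟩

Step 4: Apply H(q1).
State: (1/√2)i|10⟩ - (1/√2)i|11⟩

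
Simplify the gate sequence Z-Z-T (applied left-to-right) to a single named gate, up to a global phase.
T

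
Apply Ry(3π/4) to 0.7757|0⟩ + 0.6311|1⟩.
-0.2862|0⟩ + 0.9582|1⟩

Ry(3π/4) = [[cos(θ/2), −sin(θ/2)], [sin(θ/2), cos(θ/2)]]; θ = 3π/4, cos(θ/2) ≈ 0.382683, sin(θ/2) ≈ 0.92388.
With a = amp(|0⟩) = 0.7757 and b = amp(|1⟩) = 0.6311:
new amp(|0⟩) = (0.382683)·a + (-0.92388)·b = -0.2862
new amp(|1⟩) = (0.92388)·a + (0.382683)·b = 0.9582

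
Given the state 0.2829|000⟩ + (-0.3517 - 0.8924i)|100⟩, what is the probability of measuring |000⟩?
0.08003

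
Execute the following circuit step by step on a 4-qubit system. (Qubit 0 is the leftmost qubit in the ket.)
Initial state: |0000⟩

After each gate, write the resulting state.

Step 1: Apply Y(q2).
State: i|0010⟩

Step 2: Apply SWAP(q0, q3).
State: i|0010⟩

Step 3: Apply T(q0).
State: i|0010⟩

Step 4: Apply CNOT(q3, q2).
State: i|0010⟩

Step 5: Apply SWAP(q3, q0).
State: i|0010⟩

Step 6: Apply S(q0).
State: i|0010⟩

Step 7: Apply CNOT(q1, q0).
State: i|0010⟩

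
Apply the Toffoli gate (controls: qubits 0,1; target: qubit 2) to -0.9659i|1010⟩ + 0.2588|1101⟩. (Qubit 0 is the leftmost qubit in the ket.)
-0.9659i|1010⟩ + 0.2588|1111⟩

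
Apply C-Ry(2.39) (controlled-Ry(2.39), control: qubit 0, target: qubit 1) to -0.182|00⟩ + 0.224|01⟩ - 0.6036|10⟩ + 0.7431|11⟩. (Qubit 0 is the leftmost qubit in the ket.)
-0.182|00⟩ + 0.224|01⟩ - 0.9128|10⟩ - 0.2888|11⟩

C-Ry(2.39) leaves the control-|0⟩ kets |00⟩, |01⟩ unchanged and applies Ry(2.39) to qubit 1 on the control-|1⟩ pair (|10⟩, |11⟩).
Ry(2.39) = [[cos(θ/2), −sin(θ/2)], [sin(θ/2), cos(θ/2)]]; θ = 2.39, cos(θ/2) ≈ 0.367013, sin(θ/2) ≈ 0.930216.
With a = amp(|10⟩) = -0.6036 and b = amp(|11⟩) = 0.7431:
new amp(|10⟩) = (0.367013)·a + (-0.930216)·b = -0.9128
new amp(|11⟩) = (0.930216)·a + (0.367013)·b = -0.2888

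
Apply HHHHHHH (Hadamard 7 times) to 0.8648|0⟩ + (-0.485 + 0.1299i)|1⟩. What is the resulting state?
(0.2686 + 0.09185i)|0⟩ + (0.9545 - 0.09185i)|1⟩

H² = I, so H^7 = H: a single Hadamard. With (a, b) = (0.8648, (-0.485 + 0.1299i)), H gives ((a + b)/√2, (a − b)/√2) = ((0.2686 + 0.09185i), (0.9545 - 0.09185i)).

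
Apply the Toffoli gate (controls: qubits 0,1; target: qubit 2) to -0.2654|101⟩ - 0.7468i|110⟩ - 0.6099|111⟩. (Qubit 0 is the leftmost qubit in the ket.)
-0.2654|101⟩ - 0.6099|110⟩ - 0.7468i|111⟩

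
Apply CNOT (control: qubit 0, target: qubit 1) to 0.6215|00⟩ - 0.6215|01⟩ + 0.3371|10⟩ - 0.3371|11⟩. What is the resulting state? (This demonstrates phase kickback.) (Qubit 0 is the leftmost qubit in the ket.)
0.6215|00⟩ - 0.6215|01⟩ - 0.3371|10⟩ + 0.3371|11⟩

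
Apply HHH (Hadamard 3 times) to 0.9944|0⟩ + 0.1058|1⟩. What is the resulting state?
0.778|0⟩ + 0.6283|1⟩

H² = I, so H^3 = H: a single Hadamard. With (a, b) = (0.9944, 0.1058), H gives ((a + b)/√2, (a − b)/√2) = (0.778, 0.6283).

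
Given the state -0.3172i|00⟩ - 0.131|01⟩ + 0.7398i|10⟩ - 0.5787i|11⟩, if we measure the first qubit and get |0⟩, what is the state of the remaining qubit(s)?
-0.9243i|0⟩ - 0.3817|1⟩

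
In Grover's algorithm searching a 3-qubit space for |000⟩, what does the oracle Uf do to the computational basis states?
Uf|x⟩ = -|x⟩ if x = 000, else |x⟩ (phase flip on target)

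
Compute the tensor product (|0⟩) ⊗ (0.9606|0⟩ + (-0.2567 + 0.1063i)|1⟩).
0.9606|00⟩ + (-0.2567 + 0.1063i)|01⟩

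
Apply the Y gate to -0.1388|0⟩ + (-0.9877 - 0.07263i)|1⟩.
(-0.07263 + 0.9877i)|0⟩ - 0.1388i|1⟩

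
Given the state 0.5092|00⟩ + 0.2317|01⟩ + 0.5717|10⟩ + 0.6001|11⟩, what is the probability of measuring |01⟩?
0.05368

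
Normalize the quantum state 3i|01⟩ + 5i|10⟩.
0.5145i|01⟩ + 0.8575i|10⟩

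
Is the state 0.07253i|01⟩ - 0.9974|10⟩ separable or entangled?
Entangled

Writing the state as a|00⟩ + b|01⟩ + c|10⟩ + d|11⟩, it is a product state iff ad − bc = 0.
Here (a, b, c, d) = (0, 0.07253i, -0.9974, 0): ad − bc = (0)(0) − (0.07253i)(-0.9974) = 0.07234i ≠ 0, so the state is entangled.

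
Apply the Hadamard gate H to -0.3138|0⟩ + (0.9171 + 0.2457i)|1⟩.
(0.4266 + 0.1737i)|0⟩ + (-0.8704 - 0.1737i)|1⟩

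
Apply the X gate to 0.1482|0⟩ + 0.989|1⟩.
0.989|0⟩ + 0.1482|1⟩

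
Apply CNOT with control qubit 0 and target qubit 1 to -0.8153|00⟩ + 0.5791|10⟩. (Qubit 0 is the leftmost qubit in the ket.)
-0.8153|00⟩ + 0.5791|11⟩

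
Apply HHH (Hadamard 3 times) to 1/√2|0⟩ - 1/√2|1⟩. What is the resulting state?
|1⟩

H² = I, so H^3 = H: a single Hadamard. With (a, b) = (1/√2, -1/√2), H gives ((a + b)/√2, (a − b)/√2) = (0, 1).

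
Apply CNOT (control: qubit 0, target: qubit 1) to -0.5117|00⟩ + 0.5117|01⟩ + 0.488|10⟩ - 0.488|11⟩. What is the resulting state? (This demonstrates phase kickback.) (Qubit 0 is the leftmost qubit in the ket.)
-0.5117|00⟩ + 0.5117|01⟩ - 0.488|10⟩ + 0.488|11⟩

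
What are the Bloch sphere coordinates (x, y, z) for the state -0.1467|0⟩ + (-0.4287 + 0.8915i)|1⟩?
(0.1258, -0.2616, -0.957)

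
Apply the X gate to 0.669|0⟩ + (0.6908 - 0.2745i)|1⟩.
(0.6908 - 0.2745i)|0⟩ + 0.669|1⟩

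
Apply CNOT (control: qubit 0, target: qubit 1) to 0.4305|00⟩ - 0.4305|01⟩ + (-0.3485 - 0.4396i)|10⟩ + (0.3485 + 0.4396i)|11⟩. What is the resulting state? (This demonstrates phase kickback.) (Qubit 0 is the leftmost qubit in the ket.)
0.4305|00⟩ - 0.4305|01⟩ + (0.3485 + 0.4396i)|10⟩ + (-0.3485 - 0.4396i)|11⟩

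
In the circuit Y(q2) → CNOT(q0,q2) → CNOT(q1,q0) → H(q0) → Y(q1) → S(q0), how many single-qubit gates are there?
4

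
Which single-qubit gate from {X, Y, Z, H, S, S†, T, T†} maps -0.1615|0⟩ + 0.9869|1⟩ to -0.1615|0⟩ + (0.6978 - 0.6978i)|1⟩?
T†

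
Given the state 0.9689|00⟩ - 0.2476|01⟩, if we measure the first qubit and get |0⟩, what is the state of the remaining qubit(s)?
0.9689|0⟩ - 0.2476|1⟩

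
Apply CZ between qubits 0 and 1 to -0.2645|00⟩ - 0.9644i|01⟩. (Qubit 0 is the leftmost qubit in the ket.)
-0.2645|00⟩ - 0.9644i|01⟩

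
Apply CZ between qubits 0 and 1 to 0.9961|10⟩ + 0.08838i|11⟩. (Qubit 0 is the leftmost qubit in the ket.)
0.9961|10⟩ - 0.08838i|11⟩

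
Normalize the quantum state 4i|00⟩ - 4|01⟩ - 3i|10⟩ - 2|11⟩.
0.5963i|00⟩ - 0.5963|01⟩ - (1/√5)i|10⟩ - 0.2981|11⟩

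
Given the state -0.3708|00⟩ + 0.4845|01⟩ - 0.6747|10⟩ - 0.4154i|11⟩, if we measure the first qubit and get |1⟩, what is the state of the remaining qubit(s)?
-0.8515|0⟩ - 0.5243i|1⟩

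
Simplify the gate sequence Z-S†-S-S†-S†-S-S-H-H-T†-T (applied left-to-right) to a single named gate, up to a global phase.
Z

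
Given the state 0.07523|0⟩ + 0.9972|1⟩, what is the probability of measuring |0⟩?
0.00566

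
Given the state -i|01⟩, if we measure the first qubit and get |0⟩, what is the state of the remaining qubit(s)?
-i|1⟩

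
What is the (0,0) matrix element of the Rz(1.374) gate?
(0.7732 - 0.6342i)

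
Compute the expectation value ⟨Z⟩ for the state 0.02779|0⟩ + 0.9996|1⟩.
-0.9984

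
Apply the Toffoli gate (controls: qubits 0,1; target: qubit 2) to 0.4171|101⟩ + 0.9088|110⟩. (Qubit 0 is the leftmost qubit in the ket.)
0.4171|101⟩ + 0.9088|111⟩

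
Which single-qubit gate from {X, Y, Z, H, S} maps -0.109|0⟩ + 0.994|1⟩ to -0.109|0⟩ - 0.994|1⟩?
Z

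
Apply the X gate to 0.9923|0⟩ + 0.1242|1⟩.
0.1242|0⟩ + 0.9923|1⟩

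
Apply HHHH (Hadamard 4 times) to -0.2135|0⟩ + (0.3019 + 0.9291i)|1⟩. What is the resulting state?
-0.2135|0⟩ + (0.3019 + 0.9291i)|1⟩

H² = I, so an even number of Hadamards cancels: H^4 = I and the state is unchanged.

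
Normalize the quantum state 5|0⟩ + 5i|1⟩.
1/√2|0⟩ + (1/√2)i|1⟩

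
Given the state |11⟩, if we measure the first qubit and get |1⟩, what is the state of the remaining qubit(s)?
|1⟩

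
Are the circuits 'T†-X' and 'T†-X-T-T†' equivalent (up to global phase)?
Yes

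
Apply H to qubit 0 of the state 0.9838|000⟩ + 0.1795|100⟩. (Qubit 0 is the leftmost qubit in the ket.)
0.8226|000⟩ + 0.5687|100⟩

H on qubit 0 mixes each pair of kets that differ only in qubit 0: amplitudes (a, b) of (|…0…⟩, |…1…⟩) become ((a + b)/√2, (a − b)/√2). Kets absent from the input have amplitude 0.
(|000⟩, |100⟩): (a, b) = (0.9838, 0.1795) → (0.8226, 0.5687)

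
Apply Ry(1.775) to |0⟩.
0.6314|0⟩ + 0.7755|1⟩

Ry(1.775) = [[cos(θ/2), −sin(θ/2)], [sin(θ/2), cos(θ/2)]]; θ = 1.775, cos(θ/2) ≈ 0.631353, sin(θ/2) ≈ 0.775496.
With a = amp(|0⟩) = 1 and b = amp(|1⟩) = 0:
new amp(|0⟩) = (0.631353)·a + (-0.775496)·b = 0.6314
new amp(|1⟩) = (0.775496)·a + (0.631353)·b = 0.7755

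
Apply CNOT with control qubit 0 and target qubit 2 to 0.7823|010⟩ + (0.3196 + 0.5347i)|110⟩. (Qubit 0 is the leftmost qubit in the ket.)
0.7823|010⟩ + (0.3196 + 0.5347i)|111⟩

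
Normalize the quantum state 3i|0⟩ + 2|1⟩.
0.8321i|0⟩ + 0.5547|1⟩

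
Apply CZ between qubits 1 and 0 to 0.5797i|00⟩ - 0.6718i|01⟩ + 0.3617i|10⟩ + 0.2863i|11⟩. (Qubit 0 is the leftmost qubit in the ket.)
0.5797i|00⟩ - 0.6718i|01⟩ + 0.3617i|10⟩ - 0.2863i|11⟩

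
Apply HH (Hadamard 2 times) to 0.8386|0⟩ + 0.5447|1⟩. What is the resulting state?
0.8386|0⟩ + 0.5447|1⟩

H² = I, so an even number of Hadamards cancels: H^2 = I and the state is unchanged.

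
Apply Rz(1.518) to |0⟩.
(0.7255 - 0.6882i)|0⟩

Rz(1.518) = [[e^(−iθ/2), 0], [0, e^(iθ/2)]] with e^(±iθ/2) = cos(θ/2) ± i·sin(θ/2); θ = 1.518, cos(θ/2) ≈ 0.725525, sin(θ/2) ≈ 0.688196.
With a = amp(|0⟩) = 1 and b = amp(|1⟩) = 0:
new amp(|0⟩) = (0.725525 - 0.688196i)·a = (0.7255 - 0.6882i)
new amp(|1⟩) = (0.725525 + 0.688196i)·b = 0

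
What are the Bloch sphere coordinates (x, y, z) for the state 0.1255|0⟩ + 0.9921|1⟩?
(0.249, 0, -0.9685)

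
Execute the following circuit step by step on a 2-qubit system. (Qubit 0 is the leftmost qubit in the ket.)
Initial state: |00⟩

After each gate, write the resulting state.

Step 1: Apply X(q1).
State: |01⟩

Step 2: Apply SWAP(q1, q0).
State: |10⟩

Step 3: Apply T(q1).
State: |10⟩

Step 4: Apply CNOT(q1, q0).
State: |10⟩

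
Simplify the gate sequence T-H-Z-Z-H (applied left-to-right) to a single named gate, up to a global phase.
T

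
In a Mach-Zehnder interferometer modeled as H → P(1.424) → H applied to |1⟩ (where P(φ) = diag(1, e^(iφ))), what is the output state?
(0.4269 - 0.4946i)|0⟩ + (0.5731 + 0.4946i)|1⟩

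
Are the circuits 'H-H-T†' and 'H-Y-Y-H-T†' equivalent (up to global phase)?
Yes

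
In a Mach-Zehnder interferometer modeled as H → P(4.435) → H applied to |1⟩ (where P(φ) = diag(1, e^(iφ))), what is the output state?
(0.6369 + 0.4809i)|0⟩ + (0.3631 - 0.4809i)|1⟩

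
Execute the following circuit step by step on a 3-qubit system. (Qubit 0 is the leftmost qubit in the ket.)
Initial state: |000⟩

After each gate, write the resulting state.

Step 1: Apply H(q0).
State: 1/√2|000⟩ + 1/√2|100⟩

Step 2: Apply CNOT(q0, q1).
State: 1/√2|000⟩ + 1/√2|110⟩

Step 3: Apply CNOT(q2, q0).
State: 1/√2|000⟩ + 1/√2|110⟩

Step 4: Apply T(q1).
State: 1/√2|000⟩ + (1/2 + (1/2)i)|110⟩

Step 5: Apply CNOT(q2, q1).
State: 1/√2|000⟩ + (1/2 + (1/2)i)|110⟩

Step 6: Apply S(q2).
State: 1/√2|000⟩ + (1/2 + (1/2)i)|110⟩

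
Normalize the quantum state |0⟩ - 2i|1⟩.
1/√5|0⟩ - 0.8944i|1⟩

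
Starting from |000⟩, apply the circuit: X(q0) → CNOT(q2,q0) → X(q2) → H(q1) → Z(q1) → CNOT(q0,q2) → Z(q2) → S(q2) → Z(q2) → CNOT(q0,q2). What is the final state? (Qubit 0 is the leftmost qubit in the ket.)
1/√2|101⟩ - 1/√2|111⟩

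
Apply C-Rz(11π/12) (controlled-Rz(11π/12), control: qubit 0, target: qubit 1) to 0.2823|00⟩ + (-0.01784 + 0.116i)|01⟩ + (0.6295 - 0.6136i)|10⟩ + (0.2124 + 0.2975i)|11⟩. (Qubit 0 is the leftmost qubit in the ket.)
0.2823|00⟩ + (-0.01784 + 0.116i)|01⟩ + (-0.5262 - 0.7042i)|10⟩ + (-0.2672 + 0.2494i)|11⟩

C-Rz(11π/12) leaves the control-|0⟩ kets |00⟩, |01⟩ unchanged and applies Rz(11π/12) to qubit 1 on the control-|1⟩ pair (|10⟩, |11⟩).
Rz(11π/12) = [[e^(−iθ/2), 0], [0, e^(iθ/2)]] with e^(±iθ/2) = cos(θ/2) ± i·sin(θ/2); θ = 11π/12, cos(θ/2) ≈ 0.130526, sin(θ/2) ≈ 0.991445.
With a = amp(|10⟩) = (0.6295 - 0.6136i) and b = amp(|11⟩) = (0.2124 + 0.2975i):
new amp(|10⟩) = (0.130526 - 0.991445i)·a = (-0.5262 - 0.7042i)
new amp(|11⟩) = (0.130526 + 0.991445i)·b = (-0.2672 + 0.2494i)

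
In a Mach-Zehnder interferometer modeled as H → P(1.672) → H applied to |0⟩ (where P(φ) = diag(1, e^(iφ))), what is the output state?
(0.4495 + 0.4974i)|0⟩ + (0.5505 - 0.4974i)|1⟩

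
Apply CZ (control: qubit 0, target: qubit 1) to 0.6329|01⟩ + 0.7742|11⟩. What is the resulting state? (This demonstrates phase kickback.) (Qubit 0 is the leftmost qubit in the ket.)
0.6329|01⟩ - 0.7742|11⟩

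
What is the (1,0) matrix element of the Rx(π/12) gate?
-0.1305i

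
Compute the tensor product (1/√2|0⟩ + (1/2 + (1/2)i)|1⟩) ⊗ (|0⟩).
1/√2|00⟩ + (1/2 + (1/2)i)|10⟩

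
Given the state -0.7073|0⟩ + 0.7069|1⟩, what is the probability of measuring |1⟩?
0.4997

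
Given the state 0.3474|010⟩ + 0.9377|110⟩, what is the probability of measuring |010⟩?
0.1207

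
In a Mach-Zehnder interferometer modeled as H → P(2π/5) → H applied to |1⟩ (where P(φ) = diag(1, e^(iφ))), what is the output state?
(0.3455 - 0.4755i)|0⟩ + (0.6545 + 0.4755i)|1⟩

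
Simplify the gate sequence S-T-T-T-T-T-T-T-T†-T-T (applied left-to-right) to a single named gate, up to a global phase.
S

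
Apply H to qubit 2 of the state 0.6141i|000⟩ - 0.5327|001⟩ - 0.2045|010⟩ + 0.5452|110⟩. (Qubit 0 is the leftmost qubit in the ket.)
(-0.3767 + 0.4342i)|000⟩ + (0.3767 + 0.4342i)|001⟩ - 0.1446|010⟩ - 0.1446|011⟩ + 0.3855|110⟩ + 0.3855|111⟩

H on qubit 2 mixes each pair of kets that differ only in qubit 2: amplitudes (a, b) of (|…0…⟩, |…1…⟩) become ((a + b)/√2, (a − b)/√2). Kets absent from the input have amplitude 0.
(|000⟩, |001⟩): (a, b) = (0.6141i, -0.5327) → ((-0.3767 + 0.4342i), (0.3767 + 0.4342i))
(|010⟩, |011⟩): (a, b) = (-0.2045, 0) → (-0.1446, -0.1446)
(|110⟩, |111⟩): (a, b) = (0.5452, 0) → (0.3855, 0.3855)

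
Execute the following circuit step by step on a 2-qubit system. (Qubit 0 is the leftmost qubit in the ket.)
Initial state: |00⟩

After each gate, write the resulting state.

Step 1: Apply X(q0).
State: |10⟩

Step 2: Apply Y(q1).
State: i|11⟩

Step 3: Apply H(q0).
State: (1/√2)i|01⟩ - (1/√2)i|11⟩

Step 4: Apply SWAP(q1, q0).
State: (1/√2)i|10⟩ - (1/√2)i|11⟩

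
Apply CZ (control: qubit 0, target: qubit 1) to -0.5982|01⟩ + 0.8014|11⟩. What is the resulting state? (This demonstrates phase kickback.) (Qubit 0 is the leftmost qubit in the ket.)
-0.5982|01⟩ - 0.8014|11⟩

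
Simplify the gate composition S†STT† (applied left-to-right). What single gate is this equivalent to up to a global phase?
I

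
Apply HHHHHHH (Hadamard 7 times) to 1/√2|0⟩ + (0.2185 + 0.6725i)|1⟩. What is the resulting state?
(0.6545 + 0.4755i)|0⟩ + (0.3455 - 0.4755i)|1⟩

H² = I, so H^7 = H: a single Hadamard. With (a, b) = (1/√2, (0.2185 + 0.6725i)), H gives ((a + b)/√2, (a − b)/√2) = ((0.6545 + 0.4755i), (0.3455 - 0.4755i)).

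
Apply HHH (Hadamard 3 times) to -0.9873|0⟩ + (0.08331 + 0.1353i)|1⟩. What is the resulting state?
(-0.6392 + 0.09567i)|0⟩ + (-0.757 - 0.09567i)|1⟩

H² = I, so H^3 = H: a single Hadamard. With (a, b) = (-0.9873, (0.08331 + 0.1353i)), H gives ((a + b)/√2, (a − b)/√2) = ((-0.6392 + 0.09567i), (-0.757 - 0.09567i)).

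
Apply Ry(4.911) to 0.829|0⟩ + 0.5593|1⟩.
-0.9957|0⟩ + 0.09244|1⟩

Ry(4.911) = [[cos(θ/2), −sin(θ/2)], [sin(θ/2), cos(θ/2)]]; θ = 4.911, cos(θ/2) ≈ -0.773727, sin(θ/2) ≈ 0.633519.
With a = amp(|0⟩) = 0.829 and b = amp(|1⟩) = 0.5593:
new amp(|0⟩) = (-0.773727)·a + (-0.633519)·b = -0.9957
new amp(|1⟩) = (0.633519)·a + (-0.773727)·b = 0.09244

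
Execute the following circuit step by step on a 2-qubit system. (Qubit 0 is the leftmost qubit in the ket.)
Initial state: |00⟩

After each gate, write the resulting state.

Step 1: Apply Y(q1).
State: i|01⟩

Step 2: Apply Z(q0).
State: i|01⟩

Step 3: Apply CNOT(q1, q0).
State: i|11⟩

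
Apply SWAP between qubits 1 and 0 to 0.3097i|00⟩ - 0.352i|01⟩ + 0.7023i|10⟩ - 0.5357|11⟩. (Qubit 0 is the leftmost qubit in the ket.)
0.3097i|00⟩ + 0.7023i|01⟩ - 0.352i|10⟩ - 0.5357|11⟩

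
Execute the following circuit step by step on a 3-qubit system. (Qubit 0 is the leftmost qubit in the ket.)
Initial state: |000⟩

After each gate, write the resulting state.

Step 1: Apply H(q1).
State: 1/√2|000⟩ + 1/√2|010⟩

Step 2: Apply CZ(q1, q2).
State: 1/√2|000⟩ + 1/√2|010⟩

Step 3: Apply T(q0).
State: 1/√2|000⟩ + 1/√2|010⟩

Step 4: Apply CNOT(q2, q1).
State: 1/√2|000⟩ + 1/√2|010⟩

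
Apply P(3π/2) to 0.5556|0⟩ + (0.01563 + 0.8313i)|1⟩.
0.5556|0⟩ + (0.8313 - 0.01563i)|1⟩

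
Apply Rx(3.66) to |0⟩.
-0.2563|0⟩ - 0.9666i|1⟩

Rx(3.66) = [[cos(θ/2), −i·sin(θ/2)], [−i·sin(θ/2), cos(θ/2)]]; θ = 3.66, cos(θ/2) ≈ -0.256311, sin(θ/2) ≈ 0.966594.
With a = amp(|0⟩) = 1 and b = amp(|1⟩) = 0:
new amp(|0⟩) = (-0.256311)·a + (-0.966594i)·b = -0.2563
new amp(|1⟩) = (-0.966594i)·a + (-0.256311)·b = -0.9666i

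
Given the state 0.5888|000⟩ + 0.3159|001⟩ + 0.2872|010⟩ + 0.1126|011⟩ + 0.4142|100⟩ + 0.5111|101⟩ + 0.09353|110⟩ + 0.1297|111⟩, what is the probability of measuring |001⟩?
0.09979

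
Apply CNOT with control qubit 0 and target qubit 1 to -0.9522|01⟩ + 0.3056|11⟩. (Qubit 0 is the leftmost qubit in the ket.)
-0.9522|01⟩ + 0.3056|10⟩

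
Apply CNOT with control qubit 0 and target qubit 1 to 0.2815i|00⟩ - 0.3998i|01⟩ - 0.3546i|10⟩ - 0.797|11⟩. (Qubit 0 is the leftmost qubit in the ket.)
0.2815i|00⟩ - 0.3998i|01⟩ - 0.797|10⟩ - 0.3546i|11⟩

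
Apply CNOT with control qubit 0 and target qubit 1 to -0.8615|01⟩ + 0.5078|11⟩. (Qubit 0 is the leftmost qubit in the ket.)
-0.8615|01⟩ + 0.5078|10⟩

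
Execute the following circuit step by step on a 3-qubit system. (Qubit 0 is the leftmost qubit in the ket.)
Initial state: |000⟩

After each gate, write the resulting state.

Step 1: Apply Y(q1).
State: i|010⟩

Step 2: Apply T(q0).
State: i|010⟩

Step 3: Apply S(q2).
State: i|010⟩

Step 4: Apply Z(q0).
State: i|010⟩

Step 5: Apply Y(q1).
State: |000⟩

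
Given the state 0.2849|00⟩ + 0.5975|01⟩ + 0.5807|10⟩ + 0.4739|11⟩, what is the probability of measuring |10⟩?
0.3372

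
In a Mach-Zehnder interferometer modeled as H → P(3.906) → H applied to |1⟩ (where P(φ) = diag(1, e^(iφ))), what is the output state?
(0.8609 + 0.3461i)|0⟩ + (0.1391 - 0.3461i)|1⟩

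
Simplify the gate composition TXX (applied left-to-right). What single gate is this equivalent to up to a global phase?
T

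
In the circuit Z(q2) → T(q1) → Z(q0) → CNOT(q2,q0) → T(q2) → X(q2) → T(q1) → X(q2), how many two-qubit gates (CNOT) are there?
1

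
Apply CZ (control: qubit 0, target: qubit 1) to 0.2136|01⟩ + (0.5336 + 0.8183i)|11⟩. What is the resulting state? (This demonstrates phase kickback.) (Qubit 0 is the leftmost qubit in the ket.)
0.2136|01⟩ + (-0.5336 - 0.8183i)|11⟩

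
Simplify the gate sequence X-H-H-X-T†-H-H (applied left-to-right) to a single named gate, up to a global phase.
T†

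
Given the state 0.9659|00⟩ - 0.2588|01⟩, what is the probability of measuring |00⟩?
0.933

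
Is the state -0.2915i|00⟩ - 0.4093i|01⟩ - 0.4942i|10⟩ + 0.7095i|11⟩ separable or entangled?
Entangled

Writing the state as a|00⟩ + b|01⟩ + c|10⟩ + d|11⟩, it is a product state iff ad − bc = 0.
Here (a, b, c, d) = (-0.2915i, -0.4093i, -0.4942i, 0.7095i): ad − bc = (-0.2915i)(0.7095i) − (-0.4093i)(-0.4942i) = 0.4091 ≠ 0, so the state is entangled.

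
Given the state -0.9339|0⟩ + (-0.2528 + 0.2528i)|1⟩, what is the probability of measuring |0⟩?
0.8722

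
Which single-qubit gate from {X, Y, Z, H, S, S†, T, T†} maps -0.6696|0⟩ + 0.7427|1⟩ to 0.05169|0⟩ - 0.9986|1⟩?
H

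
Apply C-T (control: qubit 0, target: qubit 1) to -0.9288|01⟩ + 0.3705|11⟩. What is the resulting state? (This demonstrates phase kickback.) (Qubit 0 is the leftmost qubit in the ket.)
-0.9288|01⟩ + (0.262 + 0.262i)|11⟩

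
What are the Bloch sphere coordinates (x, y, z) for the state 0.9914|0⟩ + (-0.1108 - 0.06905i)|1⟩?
(-0.2197, -0.1369, 0.9658)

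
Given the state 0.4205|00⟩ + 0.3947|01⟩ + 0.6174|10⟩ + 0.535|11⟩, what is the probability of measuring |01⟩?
0.1558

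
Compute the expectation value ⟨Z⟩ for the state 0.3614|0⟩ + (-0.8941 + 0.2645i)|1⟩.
-0.7388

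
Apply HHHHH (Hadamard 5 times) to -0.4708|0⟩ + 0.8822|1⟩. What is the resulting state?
0.2909|0⟩ - 0.9567|1⟩

H² = I, so H^5 = H: a single Hadamard. With (a, b) = (-0.4708, 0.8822), H gives ((a + b)/√2, (a − b)/√2) = (0.2909, -0.9567).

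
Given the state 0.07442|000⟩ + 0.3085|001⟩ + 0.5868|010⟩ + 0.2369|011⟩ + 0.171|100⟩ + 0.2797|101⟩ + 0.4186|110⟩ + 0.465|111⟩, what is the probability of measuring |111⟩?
0.2162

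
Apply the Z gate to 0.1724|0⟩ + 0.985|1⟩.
0.1724|0⟩ - 0.985|1⟩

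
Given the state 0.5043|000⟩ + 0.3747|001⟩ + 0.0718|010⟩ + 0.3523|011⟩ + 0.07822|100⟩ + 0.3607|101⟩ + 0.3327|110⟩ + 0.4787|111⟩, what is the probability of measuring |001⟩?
0.1404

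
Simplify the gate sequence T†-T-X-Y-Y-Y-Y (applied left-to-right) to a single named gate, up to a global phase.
X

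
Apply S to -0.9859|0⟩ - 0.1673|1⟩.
-0.9859|0⟩ - 0.1673i|1⟩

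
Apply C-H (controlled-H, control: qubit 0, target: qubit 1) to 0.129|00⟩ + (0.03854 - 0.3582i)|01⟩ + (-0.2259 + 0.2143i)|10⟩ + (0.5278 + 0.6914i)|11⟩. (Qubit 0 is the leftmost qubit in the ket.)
0.129|00⟩ + (0.03854 - 0.3582i)|01⟩ + (0.2135 + 0.6404i)|10⟩ + (-0.5329 - 0.3374i)|11⟩

C-H leaves the control-|0⟩ kets |00⟩, |01⟩ unchanged and applies H to qubit 1 on the control-|1⟩ pair (|10⟩, |11⟩).
H = [[1/√2, 1/√2], [1/√2, -1/√2]].
With a = amp(|10⟩) = (-0.2259 + 0.2143i) and b = amp(|11⟩) = (0.5278 + 0.6914i):
new amp(|10⟩) = (1/√2)·a + (1/√2)·b = (0.2135 + 0.6404i)
new amp(|11⟩) = (1/√2)·a + (-1/√2)·b = (-0.5329 - 0.3374i)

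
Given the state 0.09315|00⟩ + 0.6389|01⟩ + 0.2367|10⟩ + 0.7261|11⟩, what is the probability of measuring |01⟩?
0.4082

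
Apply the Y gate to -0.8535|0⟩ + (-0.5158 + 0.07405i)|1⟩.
(0.07405 + 0.5158i)|0⟩ - 0.8535i|1⟩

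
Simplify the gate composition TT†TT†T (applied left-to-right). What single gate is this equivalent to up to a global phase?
T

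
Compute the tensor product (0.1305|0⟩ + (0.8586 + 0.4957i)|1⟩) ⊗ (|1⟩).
0.1305|01⟩ + (0.8586 + 0.4957i)|11⟩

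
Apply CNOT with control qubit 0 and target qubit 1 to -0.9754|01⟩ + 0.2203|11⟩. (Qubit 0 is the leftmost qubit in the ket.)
-0.9754|01⟩ + 0.2203|10⟩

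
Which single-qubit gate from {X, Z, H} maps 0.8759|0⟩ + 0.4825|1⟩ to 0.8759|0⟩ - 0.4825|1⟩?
Z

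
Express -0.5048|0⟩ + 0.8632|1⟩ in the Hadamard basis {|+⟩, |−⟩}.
0.2534|+⟩ - 0.9673|−⟩

With |ψ⟩ = α|0⟩ + β|1⟩, the Hadamard-basis coefficients are ⟨+|ψ⟩ = (α + β)/√2 and ⟨−|ψ⟩ = (α − β)/√2.
Here α = -0.5048, β = 0.8632: (α + β)/√2 = 0.2534, (α − β)/√2 = -0.9673.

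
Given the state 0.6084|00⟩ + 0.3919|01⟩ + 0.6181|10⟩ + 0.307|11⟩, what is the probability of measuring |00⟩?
0.3702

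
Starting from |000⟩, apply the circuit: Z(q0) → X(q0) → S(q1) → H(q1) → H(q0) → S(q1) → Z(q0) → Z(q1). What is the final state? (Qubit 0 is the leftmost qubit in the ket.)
1/2|000⟩ - (1/2)i|010⟩ + 1/2|100⟩ - (1/2)i|110⟩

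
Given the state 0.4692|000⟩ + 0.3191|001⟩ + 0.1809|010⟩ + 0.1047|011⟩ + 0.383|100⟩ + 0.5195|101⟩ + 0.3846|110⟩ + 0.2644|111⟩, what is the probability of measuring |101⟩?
0.2699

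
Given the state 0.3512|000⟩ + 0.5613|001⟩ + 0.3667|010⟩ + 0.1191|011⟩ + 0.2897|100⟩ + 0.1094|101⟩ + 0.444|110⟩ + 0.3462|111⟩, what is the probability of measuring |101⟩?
0.01197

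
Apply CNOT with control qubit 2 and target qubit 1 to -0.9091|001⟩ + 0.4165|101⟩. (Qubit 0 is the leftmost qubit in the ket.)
-0.9091|011⟩ + 0.4165|111⟩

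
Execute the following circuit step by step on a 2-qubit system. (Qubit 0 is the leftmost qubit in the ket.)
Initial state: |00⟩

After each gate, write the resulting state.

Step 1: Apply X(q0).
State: |10⟩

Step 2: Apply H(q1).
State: 1/√2|10⟩ + 1/√2|11⟩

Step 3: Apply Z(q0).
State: -1/√2|10⟩ - 1/√2|11⟩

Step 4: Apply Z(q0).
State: 1/√2|10⟩ + 1/√2|11⟩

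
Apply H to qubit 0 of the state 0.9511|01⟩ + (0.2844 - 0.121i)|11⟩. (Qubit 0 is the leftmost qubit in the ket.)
(0.8736 - 0.08556i)|01⟩ + (0.4714 + 0.08556i)|11⟩

H on qubit 0 mixes each pair of kets that differ only in qubit 0: amplitudes (a, b) of (|…0…⟩, |…1…⟩) become ((a + b)/√2, (a − b)/√2). Kets absent from the input have amplitude 0.
(|01⟩, |11⟩): (a, b) = (0.9511, (0.2844 - 0.121i)) → ((0.8736 - 0.08556i), (0.4714 + 0.08556i))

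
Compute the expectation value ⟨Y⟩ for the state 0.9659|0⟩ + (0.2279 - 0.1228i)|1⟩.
-0.2372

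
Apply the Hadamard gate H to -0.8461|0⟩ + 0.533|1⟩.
-0.2214|0⟩ - 0.9752|1⟩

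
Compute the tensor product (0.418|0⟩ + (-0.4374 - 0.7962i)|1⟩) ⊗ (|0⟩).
0.418|00⟩ + (-0.4374 - 0.7962i)|10⟩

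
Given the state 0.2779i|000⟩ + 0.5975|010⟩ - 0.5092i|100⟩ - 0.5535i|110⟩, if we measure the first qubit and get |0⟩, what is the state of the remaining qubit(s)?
0.4217i|00⟩ + 0.9067|10⟩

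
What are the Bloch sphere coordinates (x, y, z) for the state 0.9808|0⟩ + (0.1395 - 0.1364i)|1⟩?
(0.2736, -0.2676, 0.9239)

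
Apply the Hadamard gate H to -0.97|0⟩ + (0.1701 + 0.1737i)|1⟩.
(-0.5656 + 0.1228i)|0⟩ + (-0.8062 - 0.1228i)|1⟩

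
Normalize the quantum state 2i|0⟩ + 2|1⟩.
(1/√2)i|0⟩ + 1/√2|1⟩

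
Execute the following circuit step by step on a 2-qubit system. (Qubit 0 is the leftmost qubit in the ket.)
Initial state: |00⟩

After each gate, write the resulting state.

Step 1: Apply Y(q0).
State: i|10⟩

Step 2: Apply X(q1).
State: i|11⟩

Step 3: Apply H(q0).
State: (1/√2)i|01⟩ - (1/√2)i|11⟩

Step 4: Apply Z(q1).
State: -(1/√2)i|01⟩ + (1/√2)i|11⟩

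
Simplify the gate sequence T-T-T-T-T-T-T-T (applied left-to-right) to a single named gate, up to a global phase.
I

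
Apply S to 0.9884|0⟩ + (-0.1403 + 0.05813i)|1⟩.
0.9884|0⟩ + (-0.05813 - 0.1403i)|1⟩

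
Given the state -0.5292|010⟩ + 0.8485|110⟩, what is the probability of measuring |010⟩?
0.2801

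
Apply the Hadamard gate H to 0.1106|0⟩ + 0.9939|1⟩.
0.781|0⟩ - 0.6246|1⟩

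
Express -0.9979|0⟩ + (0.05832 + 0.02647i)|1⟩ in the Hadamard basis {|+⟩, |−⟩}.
(-0.6644 + 0.01872i)|+⟩ + (-0.7469 - 0.01872i)|−⟩

With |ψ⟩ = α|0⟩ + β|1⟩, the Hadamard-basis coefficients are ⟨+|ψ⟩ = (α + β)/√2 and ⟨−|ψ⟩ = (α − β)/√2.
Here α = -0.9979, β = (0.05832 + 0.02647i): (α + β)/√2 = (-0.6644 + 0.01872i), (α − β)/√2 = (-0.7469 - 0.01872i).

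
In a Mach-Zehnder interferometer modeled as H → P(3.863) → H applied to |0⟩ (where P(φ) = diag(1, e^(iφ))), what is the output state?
(0.1246 - 0.3302i)|0⟩ + (0.8754 + 0.3302i)|1⟩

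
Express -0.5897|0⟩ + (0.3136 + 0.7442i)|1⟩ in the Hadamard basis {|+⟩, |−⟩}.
(-0.1952 + 0.5262i)|+⟩ + (-0.6387 - 0.5262i)|−⟩

With |ψ⟩ = α|0⟩ + β|1⟩, the Hadamard-basis coefficients are ⟨+|ψ⟩ = (α + β)/√2 and ⟨−|ψ⟩ = (α − β)/√2.
Here α = -0.5897, β = (0.3136 + 0.7442i): (α + β)/√2 = (-0.1952 + 0.5262i), (α − β)/√2 = (-0.6387 - 0.5262i).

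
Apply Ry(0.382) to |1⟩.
-0.1898|0⟩ + 0.9818|1⟩

Ry(0.382) = [[cos(θ/2), −sin(θ/2)], [sin(θ/2), cos(θ/2)]]; θ = 0.382, cos(θ/2) ≈ 0.981815, sin(θ/2) ≈ 0.189841.
With a = amp(|0⟩) = 0 and b = amp(|1⟩) = 1:
new amp(|0⟩) = (0.981815)·a + (-0.189841)·b = -0.1898
new amp(|1⟩) = (0.189841)·a + (0.981815)·b = 0.9818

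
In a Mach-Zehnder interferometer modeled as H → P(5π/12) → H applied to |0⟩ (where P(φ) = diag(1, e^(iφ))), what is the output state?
(0.6294 + 0.483i)|0⟩ + (0.3706 - 0.483i)|1⟩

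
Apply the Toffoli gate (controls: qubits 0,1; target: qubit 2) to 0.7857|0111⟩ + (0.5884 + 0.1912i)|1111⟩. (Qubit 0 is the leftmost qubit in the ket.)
0.7857|0111⟩ + (0.5884 + 0.1912i)|1101⟩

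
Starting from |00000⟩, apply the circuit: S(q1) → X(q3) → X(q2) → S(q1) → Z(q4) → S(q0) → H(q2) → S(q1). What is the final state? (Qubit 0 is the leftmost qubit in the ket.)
1/√2|00010⟩ - 1/√2|00110⟩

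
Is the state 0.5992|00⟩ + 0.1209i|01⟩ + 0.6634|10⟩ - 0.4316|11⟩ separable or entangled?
Entangled

Writing the state as a|00⟩ + b|01⟩ + c|10⟩ + d|11⟩, it is a product state iff ad − bc = 0.
Here (a, b, c, d) = (0.5992, 0.1209i, 0.6634, -0.4316): ad − bc = (0.5992)(-0.4316) − (0.1209i)(0.6634) = (-0.2586 - 0.08021i) ≠ 0, so the state is entangled.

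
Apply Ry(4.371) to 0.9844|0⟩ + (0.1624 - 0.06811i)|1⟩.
(-0.7004 + 0.05564i)|0⟩ + (0.7105 + 0.03928i)|1⟩

Ry(4.371) = [[cos(θ/2), −sin(θ/2)], [sin(θ/2), cos(θ/2)]]; θ = 4.371, cos(θ/2) ≈ -0.576716, sin(θ/2) ≈ 0.816944.
With a = amp(|0⟩) = 0.9844 and b = amp(|1⟩) = (0.1624 - 0.06811i):
new amp(|0⟩) = (-0.576716)·a + (-0.816944)·b = (-0.7004 + 0.05564i)
new amp(|1⟩) = (0.816944)·a + (-0.576716)·b = (0.7105 + 0.03928i)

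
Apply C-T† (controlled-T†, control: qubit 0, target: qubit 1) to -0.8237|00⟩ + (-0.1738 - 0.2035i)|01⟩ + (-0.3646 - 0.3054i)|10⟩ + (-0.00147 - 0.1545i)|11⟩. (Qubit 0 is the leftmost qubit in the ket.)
-0.8237|00⟩ + (-0.1738 - 0.2035i)|01⟩ + (-0.3646 - 0.3054i)|10⟩ + (-0.1103 - 0.1082i)|11⟩

C-T† leaves the control-|0⟩ kets |00⟩, |01⟩ unchanged and applies T† to qubit 1 on the control-|1⟩ pair (|10⟩, |11⟩).
T† = [[1, 0], [0, (1/√2 - (1/√2)i)]].
With a = amp(|10⟩) = (-0.3646 - 0.3054i) and b = amp(|11⟩) = (-0.00147 - 0.1545i):
new amp(|10⟩) = (1)·a = (-0.3646 - 0.3054i)
new amp(|11⟩) = (1/√2 - (1/√2)i)·b = (-0.1103 - 0.1082i)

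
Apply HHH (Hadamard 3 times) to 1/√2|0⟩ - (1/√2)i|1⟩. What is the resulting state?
(1/2 - (1/2)i)|0⟩ + (1/2 + (1/2)i)|1⟩

H² = I, so H^3 = H: a single Hadamard. With (a, b) = (1/√2, -(1/√2)i), H gives ((a + b)/√2, (a − b)/√2) = ((1/2 - (1/2)i), (1/2 + (1/2)i)).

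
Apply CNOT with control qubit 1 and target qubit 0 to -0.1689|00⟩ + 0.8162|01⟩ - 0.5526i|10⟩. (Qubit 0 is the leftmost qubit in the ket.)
-0.1689|00⟩ - 0.5526i|10⟩ + 0.8162|11⟩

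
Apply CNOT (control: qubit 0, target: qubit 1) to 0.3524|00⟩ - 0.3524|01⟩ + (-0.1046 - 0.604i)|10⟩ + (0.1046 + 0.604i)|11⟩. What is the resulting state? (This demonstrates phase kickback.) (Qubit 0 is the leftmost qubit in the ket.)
0.3524|00⟩ - 0.3524|01⟩ + (0.1046 + 0.604i)|10⟩ + (-0.1046 - 0.604i)|11⟩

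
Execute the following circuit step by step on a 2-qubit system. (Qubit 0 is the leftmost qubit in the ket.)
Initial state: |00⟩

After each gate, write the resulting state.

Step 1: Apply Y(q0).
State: i|10⟩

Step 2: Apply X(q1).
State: i|11⟩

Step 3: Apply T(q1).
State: (-1/√2 + (1/√2)i)|11⟩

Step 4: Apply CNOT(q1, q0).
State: (-1/√2 + (1/√2)i)|01⟩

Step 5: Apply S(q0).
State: (-1/√2 + (1/√2)i)|01⟩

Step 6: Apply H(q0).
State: (-1/2 + (1/2)i)|01⟩ + (-1/2 + (1/2)i)|11⟩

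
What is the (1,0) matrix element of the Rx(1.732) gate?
-0.7617i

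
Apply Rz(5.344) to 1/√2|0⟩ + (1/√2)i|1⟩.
(-0.6306 - 0.32i)|0⟩ + (-0.32 - 0.6306i)|1⟩

Rz(5.344) = [[e^(−iθ/2), 0], [0, e^(iθ/2)]] with e^(±iθ/2) = cos(θ/2) ± i·sin(θ/2); θ = 5.344, cos(θ/2) ≈ -0.891753, sin(θ/2) ≈ 0.452523.
With a = amp(|0⟩) = 1/√2 and b = amp(|1⟩) = (1/√2)i:
new amp(|0⟩) = (-0.891753 - 0.452523i)·a = (-0.6306 - 0.32i)
new amp(|1⟩) = (-0.891753 + 0.452523i)·b = (-0.32 - 0.6306i)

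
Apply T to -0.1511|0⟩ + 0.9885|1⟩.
-0.1511|0⟩ + (0.699 + 0.699i)|1⟩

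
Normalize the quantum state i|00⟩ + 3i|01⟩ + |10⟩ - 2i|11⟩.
0.2582i|00⟩ + 0.7746i|01⟩ + 0.2582|10⟩ - 0.5164i|11⟩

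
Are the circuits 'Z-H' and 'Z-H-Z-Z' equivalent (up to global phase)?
Yes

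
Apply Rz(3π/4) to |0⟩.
(0.3827 - 0.9239i)|0⟩

Rz(3π/4) = [[e^(−iθ/2), 0], [0, e^(iθ/2)]] with e^(±iθ/2) = cos(θ/2) ± i·sin(θ/2); θ = 3π/4, cos(θ/2) ≈ 0.382683, sin(θ/2) ≈ 0.92388.
With a = amp(|0⟩) = 1 and b = amp(|1⟩) = 0:
new amp(|0⟩) = (0.382683 - 0.92388i)·a = (0.3827 - 0.9239i)
new amp(|1⟩) = (0.382683 + 0.92388i)·b = 0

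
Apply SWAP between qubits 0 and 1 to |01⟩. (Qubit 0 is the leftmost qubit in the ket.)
|10⟩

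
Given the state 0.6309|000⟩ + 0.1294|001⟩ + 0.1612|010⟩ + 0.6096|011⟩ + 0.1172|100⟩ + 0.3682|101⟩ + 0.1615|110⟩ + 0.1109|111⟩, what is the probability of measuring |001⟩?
0.01674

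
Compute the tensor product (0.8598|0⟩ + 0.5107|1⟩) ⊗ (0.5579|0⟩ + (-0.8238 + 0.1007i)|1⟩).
0.4797|00⟩ + (-0.7083 + 0.08658i)|01⟩ + 0.2849|10⟩ + (-0.4207 + 0.05143i)|11⟩

amp(|b₁b₂…⟩) = product of the factor amplitudes for bits b₁, b₂, …; only kets whose every factor amplitude is nonzero survive.
|00⟩: (0.8598)(0.5579) = 0.4797
|01⟩: (0.8598)(-0.8238 + 0.1007i) = (-0.7083 + 0.08658i)
|10⟩: (0.5107)(0.5579) = 0.2849
|11⟩: (0.5107)(-0.8238 + 0.1007i) = (-0.4207 + 0.05143i)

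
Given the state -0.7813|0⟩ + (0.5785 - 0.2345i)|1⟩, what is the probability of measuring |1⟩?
0.3897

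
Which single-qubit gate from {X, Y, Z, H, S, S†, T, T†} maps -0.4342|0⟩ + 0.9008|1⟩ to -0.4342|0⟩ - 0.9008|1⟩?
Z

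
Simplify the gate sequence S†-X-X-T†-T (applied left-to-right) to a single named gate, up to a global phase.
S†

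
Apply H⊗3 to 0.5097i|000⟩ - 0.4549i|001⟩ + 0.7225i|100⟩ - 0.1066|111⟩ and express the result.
(-0.03769 + 0.2748i)|000⟩ + (0.03769 + 0.5965i)|001⟩ + (0.03769 + 0.2748i)|010⟩ + (-0.03769 + 0.5965i)|011⟩ + (0.03769 - 0.2361i)|100⟩ + (-0.03769 + 0.0856i)|101⟩ + (-0.03769 - 0.2361i)|110⟩ + (0.03769 + 0.0856i)|111⟩

H⊗3 gives amp(|y⟩) = (1/2√2) Σ_x (−1)^(x·y) amp(|x⟩), where x·y is the number of positions in which both x and y have a 1.
|000⟩: (0.5097i - 0.4549i + 0.7225i - 0.1066)/(2√2) = (-0.03769 + 0.2748i)
|001⟩: (0.5097i + 0.4549i + 0.7225i + 0.1066)/(2√2) = (0.03769 + 0.5965i)
|010⟩: (0.5097i - 0.4549i + 0.7225i + 0.1066)/(2√2) = (0.03769 + 0.2748i)
|011⟩: (0.5097i + 0.4549i + 0.7225i - 0.1066)/(2√2) = (-0.03769 + 0.5965i)
|100⟩: (0.5097i - 0.4549i - 0.7225i + 0.1066)/(2√2) = (0.03769 - 0.2361i)
|101⟩: (0.5097i + 0.4549i - 0.7225i - 0.1066)/(2√2) = (-0.03769 + 0.0856i)
|110⟩: (0.5097i - 0.4549i - 0.7225i - 0.1066)/(2√2) = (-0.03769 - 0.2361i)
|111⟩: (0.5097i + 0.4549i - 0.7225i + 0.1066)/(2√2) = (0.03769 + 0.0856i)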